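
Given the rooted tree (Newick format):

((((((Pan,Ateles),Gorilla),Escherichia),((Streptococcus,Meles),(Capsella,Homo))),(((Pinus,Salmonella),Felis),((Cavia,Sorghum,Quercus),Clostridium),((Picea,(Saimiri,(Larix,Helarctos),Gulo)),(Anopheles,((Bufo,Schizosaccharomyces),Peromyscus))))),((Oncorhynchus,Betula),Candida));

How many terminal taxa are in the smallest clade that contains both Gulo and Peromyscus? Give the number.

The MRCA of Gulo and Peromyscus is the node subtending ((Picea,(Saimiri,(Larix,Helarctos),Gulo)),(Anopheles,((Bufo,Schizosaccharomyces),Peromyscus))).
That clade contains 9 terminal taxa: Anopheles, Bufo, Gulo, Helarctos, Larix, Peromyscus, Picea, Saimiri, Schizosaccharomyces.

9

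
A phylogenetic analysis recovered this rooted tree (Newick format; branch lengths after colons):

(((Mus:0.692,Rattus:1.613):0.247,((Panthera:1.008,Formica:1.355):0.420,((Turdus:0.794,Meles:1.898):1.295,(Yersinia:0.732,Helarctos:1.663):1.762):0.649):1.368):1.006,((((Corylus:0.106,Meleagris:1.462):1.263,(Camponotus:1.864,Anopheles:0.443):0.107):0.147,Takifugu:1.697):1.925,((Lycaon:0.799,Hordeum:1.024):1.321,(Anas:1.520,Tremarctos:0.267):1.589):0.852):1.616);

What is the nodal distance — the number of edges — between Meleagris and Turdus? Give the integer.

10

The MRCA of Meleagris and Turdus is the root of the tree.
From Meleagris up to that node: 5 branches. From Turdus up to the same node: 5 branches. Total: 5 + 5 = 10.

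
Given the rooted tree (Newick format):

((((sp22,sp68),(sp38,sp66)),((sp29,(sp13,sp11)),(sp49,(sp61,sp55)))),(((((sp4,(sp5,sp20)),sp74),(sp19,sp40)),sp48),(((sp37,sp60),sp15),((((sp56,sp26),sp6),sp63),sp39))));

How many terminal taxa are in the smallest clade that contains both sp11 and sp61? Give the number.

The MRCA of sp11 and sp61 is the node subtending ((sp29,(sp13,sp11)),(sp49,(sp61,sp55))).
That clade contains 6 terminal taxa: sp11, sp13, sp29, sp49, sp55, sp61.

6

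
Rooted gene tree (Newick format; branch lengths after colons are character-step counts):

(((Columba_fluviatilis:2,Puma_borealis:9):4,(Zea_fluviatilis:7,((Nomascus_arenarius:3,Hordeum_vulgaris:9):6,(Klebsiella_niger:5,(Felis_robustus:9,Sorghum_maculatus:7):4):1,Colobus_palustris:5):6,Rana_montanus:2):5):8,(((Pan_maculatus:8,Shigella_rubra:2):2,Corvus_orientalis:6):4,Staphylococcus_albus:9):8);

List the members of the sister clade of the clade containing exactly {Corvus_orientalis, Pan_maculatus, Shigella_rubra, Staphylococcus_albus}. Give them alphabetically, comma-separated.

Colobus_palustris, Columba_fluviatilis, Felis_robustus, Hordeum_vulgaris, Klebsiella_niger, Nomascus_arenarius, Puma_borealis, Rana_montanus, Sorghum_maculatus, Zea_fluviatilis

The clade containing exactly {Corvus_orientalis, Pan_maculatus, Shigella_rubra, Staphylococcus_albus} attaches directly to the root of the tree.
The other lineage descending from that same node — the sister group — is ((Columba_fluviatilis,Puma_borealis),(Zea_fluviatilis,((Nomascus_arenarius,Hordeum_vulgaris),(Klebsiella_niger,(Felis_robustus,Sorghum_maculatus)),Colobus_palustris),Rana_montanus)); its 10 tips in alphabetical order are the answer.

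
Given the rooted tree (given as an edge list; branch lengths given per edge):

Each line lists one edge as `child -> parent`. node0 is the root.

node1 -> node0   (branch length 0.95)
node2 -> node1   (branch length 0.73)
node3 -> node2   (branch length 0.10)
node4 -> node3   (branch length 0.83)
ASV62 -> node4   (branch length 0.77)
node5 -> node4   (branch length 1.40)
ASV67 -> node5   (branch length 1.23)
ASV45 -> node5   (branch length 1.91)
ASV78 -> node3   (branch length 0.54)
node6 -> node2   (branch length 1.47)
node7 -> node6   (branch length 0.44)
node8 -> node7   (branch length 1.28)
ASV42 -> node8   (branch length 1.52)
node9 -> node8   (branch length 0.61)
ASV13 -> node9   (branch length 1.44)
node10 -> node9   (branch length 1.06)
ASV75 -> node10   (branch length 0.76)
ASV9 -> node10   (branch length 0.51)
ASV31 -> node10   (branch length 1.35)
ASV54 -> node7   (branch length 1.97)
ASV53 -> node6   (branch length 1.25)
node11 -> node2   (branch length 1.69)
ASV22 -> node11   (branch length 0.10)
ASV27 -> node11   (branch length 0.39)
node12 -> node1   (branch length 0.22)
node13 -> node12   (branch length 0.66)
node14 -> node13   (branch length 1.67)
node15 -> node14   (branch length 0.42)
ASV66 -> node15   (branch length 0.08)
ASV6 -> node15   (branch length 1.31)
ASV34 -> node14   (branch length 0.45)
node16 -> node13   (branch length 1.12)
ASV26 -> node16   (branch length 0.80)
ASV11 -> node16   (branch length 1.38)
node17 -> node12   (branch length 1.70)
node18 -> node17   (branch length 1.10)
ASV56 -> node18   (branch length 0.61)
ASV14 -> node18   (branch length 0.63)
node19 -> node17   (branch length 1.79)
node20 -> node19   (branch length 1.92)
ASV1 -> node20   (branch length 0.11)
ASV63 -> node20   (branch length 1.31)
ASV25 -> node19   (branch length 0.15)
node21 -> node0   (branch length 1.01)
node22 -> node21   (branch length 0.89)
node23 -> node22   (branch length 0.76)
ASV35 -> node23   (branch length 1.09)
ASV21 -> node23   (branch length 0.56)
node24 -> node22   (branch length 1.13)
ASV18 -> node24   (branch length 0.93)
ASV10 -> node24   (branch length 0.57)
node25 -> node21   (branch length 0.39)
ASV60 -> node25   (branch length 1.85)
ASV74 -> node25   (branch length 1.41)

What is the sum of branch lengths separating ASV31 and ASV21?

11.11

The path runs ASV31 → … → MRCA → … → ASV21; the MRCA is the root of the tree.
Branch lengths along that path: 1.35 + 1.06 + 0.61 + 1.28 + 0.44 + 1.47 + 0.73 + 0.95 + 1.01 + 0.89 + 0.76 + 0.56 = 11.11.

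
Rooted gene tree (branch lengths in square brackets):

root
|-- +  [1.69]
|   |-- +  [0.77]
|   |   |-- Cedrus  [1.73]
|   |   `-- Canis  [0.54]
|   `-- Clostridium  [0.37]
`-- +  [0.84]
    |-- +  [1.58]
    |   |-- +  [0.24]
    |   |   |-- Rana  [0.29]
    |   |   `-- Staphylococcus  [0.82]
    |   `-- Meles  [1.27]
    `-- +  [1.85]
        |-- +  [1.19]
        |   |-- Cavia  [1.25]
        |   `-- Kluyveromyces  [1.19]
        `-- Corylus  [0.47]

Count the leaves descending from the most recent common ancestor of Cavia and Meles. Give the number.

6

The MRCA of Cavia and Meles is the node subtending (((Rana,Staphylococcus),Meles),((Cavia,Kluyveromyces),Corylus)).
That clade contains 6 terminal taxa: Cavia, Corylus, Kluyveromyces, Meles, Rana, Staphylococcus.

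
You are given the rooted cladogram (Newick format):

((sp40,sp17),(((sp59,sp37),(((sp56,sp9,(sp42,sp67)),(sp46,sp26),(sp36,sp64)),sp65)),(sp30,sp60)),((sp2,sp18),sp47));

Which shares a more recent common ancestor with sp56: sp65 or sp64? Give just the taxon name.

sp64

The MRCA of sp56 and sp64 subtends ((sp56,sp9,(sp42,sp67)),(sp46,sp26),(sp36,sp64)) (8 taxa).
The MRCA of sp56 and sp65 subtends (((sp56,sp9,(sp42,sp67)),(sp46,sp26),(sp36,sp64)),sp65) (9 taxa).
The first is nested inside the second, so sp56 shares a more recent common ancestor with sp64.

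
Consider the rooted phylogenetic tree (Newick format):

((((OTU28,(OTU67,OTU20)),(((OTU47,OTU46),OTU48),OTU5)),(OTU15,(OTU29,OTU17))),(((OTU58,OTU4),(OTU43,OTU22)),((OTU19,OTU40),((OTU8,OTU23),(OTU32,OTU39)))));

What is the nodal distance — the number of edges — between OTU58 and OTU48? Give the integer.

The MRCA of OTU58 and OTU48 is the root of the tree.
From OTU58 up to that node: 4 branches. From OTU48 up to the same node: 5 branches. Total: 4 + 5 = 9.

9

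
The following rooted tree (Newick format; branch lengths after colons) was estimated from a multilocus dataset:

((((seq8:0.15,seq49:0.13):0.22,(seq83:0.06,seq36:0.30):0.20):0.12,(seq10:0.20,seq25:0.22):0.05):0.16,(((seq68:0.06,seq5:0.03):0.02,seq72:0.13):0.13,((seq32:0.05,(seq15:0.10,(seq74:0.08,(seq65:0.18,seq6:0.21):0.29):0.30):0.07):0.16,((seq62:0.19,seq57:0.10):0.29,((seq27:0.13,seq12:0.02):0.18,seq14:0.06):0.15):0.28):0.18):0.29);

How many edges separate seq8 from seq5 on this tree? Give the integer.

8

The MRCA of seq8 and seq5 is the root of the tree.
From seq8 up to that node: 4 branches. From seq5 up to the same node: 4 branches. Total: 4 + 4 = 8.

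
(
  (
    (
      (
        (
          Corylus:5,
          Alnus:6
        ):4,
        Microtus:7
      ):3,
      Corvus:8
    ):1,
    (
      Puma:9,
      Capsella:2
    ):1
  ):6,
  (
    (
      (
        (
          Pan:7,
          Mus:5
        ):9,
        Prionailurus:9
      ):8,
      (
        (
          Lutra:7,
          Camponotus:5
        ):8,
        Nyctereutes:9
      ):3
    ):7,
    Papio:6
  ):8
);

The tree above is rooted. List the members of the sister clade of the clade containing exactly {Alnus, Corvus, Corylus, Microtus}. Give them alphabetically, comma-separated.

The clade containing exactly {Alnus, Corvus, Corylus, Microtus} attaches to the tree at the node subtending ((((Corylus,Alnus),Microtus),Corvus),(Puma,Capsella)).
The other lineage descending from that same node — the sister group — is (Puma,Capsella); its 2 tips in alphabetical order are the answer.

Capsella, Puma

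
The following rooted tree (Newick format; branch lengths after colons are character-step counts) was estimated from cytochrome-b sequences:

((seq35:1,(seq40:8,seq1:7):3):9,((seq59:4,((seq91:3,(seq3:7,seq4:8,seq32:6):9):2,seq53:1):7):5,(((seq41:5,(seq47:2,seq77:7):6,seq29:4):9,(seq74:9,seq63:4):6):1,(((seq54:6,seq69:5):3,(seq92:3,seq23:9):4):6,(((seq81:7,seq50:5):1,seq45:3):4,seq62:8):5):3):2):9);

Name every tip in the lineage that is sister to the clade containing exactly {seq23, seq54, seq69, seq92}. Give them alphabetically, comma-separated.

The clade containing exactly {seq23, seq54, seq69, seq92} attaches to the tree at the node subtending (((seq54,seq69),(seq92,seq23)),(((seq81,seq50),seq45),seq62)).
The other lineage descending from that same node — the sister group — is (((seq81,seq50),seq45),seq62); its 4 tips in alphabetical order are the answer.

seq45, seq50, seq62, seq81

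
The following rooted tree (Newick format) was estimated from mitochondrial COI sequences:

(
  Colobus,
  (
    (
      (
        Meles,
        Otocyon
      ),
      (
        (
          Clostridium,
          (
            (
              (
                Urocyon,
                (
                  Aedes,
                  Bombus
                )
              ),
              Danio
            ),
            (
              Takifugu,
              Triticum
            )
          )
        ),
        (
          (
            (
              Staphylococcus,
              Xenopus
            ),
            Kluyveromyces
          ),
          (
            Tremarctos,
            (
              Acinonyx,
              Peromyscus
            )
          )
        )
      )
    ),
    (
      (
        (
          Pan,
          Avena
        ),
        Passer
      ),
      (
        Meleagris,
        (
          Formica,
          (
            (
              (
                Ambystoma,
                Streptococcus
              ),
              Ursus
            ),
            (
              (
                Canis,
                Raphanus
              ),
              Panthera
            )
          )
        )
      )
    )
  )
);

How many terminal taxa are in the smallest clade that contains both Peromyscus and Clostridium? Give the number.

13

The MRCA of Peromyscus and Clostridium is the node subtending ((Clostridium,(((Urocyon,(Aedes,Bombus)),Danio),(Takifugu,Triticum))),(((Staphylococcus,Xenopus),Kluyveromyces),(Tremarctos,(Acinonyx,Peromyscus)))).
That clade contains 13 terminal taxa: Acinonyx, Aedes, Bombus, Clostridium, Danio, Kluyveromyces, Peromyscus, Staphylococcus, Takifugu, Tremarctos, Triticum, Urocyon, Xenopus.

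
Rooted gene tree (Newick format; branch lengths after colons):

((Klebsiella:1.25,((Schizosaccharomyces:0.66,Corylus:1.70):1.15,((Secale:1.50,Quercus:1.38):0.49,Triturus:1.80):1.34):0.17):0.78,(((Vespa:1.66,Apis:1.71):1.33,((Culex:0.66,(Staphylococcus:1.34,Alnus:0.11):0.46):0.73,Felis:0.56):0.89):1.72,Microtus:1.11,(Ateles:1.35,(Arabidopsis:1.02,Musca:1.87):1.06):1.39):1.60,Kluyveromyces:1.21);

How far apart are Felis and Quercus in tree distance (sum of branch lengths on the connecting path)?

The path runs Felis → … → MRCA → … → Quercus; the MRCA is the root of the tree.
Branch lengths along that path: 0.56 + 0.89 + 1.72 + 1.60 + 0.78 + 0.17 + 1.34 + 0.49 + 1.38 = 8.93.

8.93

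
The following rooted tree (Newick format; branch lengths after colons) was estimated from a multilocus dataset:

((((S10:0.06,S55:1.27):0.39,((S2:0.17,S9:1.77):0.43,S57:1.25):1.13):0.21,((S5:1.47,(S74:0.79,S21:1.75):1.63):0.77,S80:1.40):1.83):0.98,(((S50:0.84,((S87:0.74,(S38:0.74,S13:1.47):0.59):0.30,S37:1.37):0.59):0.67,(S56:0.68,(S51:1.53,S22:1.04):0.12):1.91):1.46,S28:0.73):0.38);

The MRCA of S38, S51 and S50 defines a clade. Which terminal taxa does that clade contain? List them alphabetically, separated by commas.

S13, S22, S37, S38, S50, S51, S56, S87

Tracing S38: it sits inside (S38,S13).
Tracing S51: it sits inside (S51,S22).
Tracing S50: it sits inside (S50,((S87,(S38,S13)),S37)).
The smallest clade enclosing all 3 is ((S50,((S87,(S38,S13)),S37)),(S56,(S51,S22))); the answer is its 8 terminal taxa in alphabetical order.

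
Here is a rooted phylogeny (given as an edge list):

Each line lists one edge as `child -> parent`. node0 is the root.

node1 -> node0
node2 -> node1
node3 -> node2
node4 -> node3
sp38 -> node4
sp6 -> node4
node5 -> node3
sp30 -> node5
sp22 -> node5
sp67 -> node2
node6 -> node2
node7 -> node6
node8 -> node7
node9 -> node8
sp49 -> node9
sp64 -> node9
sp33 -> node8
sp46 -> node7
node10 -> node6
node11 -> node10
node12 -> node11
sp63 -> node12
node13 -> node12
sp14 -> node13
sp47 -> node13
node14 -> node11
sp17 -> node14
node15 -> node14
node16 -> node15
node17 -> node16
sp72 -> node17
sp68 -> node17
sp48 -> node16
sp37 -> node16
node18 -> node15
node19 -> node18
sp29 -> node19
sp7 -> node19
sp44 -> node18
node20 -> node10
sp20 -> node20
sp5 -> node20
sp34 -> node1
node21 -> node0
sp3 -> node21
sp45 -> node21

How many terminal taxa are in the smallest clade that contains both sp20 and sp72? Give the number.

13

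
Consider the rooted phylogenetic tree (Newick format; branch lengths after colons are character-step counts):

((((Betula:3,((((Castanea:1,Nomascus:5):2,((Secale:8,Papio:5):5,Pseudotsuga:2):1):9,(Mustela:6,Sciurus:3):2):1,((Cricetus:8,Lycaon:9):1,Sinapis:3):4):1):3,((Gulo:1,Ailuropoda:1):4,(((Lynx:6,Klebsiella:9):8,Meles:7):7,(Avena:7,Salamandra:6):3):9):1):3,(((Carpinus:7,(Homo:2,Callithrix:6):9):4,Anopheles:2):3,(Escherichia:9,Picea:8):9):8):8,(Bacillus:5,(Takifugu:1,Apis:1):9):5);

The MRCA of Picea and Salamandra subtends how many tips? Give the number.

The MRCA of Picea and Salamandra is the node subtending (((Betula,((((Castanea,Nomascus),((Secale,Papio),Pseudotsuga)),(Mustela,Sciurus)),((Cricetus,Lycaon),Sinapis))),((Gulo,Ailuropoda),(((Lynx,Klebsiella),Meles),(Avena,Salamandra)))),(((Carpinus,(Homo,Callithrix)),Anopheles),(Escherichia,Picea))).
That clade contains 24 terminal taxa: Ailuropoda, Anopheles, Avena, Betula, Callithrix, Carpinus, Castanea, Cricetus, Escherichia, Gulo, Homo, Klebsiella, Lycaon, Lynx, Meles, Mustela, Nomascus, Papio, Picea, Pseudotsuga, Salamandra, Sciurus, Secale, Sinapis.

24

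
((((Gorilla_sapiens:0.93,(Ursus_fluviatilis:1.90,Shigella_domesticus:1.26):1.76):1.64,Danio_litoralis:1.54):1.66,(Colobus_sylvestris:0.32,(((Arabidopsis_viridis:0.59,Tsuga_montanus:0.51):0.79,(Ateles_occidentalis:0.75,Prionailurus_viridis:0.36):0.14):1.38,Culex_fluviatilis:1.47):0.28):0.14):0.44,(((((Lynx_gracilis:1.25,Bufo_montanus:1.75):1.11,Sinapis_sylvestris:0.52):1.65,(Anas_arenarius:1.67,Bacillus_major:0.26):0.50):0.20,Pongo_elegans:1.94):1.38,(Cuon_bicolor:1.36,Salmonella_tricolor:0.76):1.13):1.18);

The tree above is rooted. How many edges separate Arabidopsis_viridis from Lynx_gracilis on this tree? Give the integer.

12

The MRCA of Arabidopsis_viridis and Lynx_gracilis is the root of the tree.
From Arabidopsis_viridis up to that node: 6 branches. From Lynx_gracilis up to the same node: 6 branches. Total: 6 + 6 = 12.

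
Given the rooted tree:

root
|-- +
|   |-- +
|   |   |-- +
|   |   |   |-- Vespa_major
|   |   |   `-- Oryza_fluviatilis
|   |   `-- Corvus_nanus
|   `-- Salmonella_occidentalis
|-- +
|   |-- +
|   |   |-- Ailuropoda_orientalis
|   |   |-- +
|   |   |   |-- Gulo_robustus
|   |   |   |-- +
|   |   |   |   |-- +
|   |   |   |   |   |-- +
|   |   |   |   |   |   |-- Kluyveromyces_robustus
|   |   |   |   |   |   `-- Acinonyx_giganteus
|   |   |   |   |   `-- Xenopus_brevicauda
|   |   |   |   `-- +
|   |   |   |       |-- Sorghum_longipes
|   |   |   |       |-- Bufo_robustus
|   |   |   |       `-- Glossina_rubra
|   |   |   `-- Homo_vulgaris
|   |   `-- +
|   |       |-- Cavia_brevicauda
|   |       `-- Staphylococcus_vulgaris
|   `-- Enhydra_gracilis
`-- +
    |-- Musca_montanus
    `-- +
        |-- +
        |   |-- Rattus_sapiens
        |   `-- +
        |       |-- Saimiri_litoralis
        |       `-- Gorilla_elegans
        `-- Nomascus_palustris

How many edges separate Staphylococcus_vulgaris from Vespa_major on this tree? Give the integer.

8

The MRCA of Staphylococcus_vulgaris and Vespa_major is the root of the tree.
From Staphylococcus_vulgaris up to that node: 4 branches. From Vespa_major up to the same node: 4 branches. Total: 4 + 4 = 8.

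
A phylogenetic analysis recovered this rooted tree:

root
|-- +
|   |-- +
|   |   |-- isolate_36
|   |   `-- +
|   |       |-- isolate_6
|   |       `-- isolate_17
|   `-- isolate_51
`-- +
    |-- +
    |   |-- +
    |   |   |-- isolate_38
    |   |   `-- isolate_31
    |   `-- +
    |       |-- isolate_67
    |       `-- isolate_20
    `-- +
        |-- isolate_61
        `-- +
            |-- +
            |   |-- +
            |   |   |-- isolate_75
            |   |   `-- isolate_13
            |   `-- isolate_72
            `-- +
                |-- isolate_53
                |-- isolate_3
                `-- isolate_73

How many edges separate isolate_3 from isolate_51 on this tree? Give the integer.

The MRCA of isolate_3 and isolate_51 is the root of the tree.
From isolate_3 up to that node: 5 branches. From isolate_51 up to the same node: 2 branches. Total: 5 + 2 = 7.

7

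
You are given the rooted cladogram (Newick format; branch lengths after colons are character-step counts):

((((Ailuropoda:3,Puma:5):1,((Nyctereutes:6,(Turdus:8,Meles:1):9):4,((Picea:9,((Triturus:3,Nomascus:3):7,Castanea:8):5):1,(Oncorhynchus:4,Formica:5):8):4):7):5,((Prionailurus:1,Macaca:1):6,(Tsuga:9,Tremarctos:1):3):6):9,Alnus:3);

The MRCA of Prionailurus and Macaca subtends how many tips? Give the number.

2

The MRCA of Prionailurus and Macaca is the node subtending (Prionailurus,Macaca).
That clade contains 2 terminal taxa: Macaca, Prionailurus.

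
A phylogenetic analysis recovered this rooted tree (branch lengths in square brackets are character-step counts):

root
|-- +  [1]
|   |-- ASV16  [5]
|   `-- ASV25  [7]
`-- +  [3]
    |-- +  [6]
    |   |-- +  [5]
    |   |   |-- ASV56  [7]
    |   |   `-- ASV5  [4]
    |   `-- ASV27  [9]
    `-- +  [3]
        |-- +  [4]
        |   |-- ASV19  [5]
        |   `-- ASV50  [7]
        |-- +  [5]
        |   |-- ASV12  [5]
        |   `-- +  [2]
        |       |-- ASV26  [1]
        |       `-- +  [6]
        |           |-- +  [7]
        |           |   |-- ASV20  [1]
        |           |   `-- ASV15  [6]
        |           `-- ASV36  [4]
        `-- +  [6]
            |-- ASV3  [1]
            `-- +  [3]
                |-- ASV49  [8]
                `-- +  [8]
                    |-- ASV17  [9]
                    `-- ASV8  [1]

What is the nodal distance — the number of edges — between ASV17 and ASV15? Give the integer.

9

The MRCA of ASV17 and ASV15 is the node subtending ((ASV19,ASV50),(ASV12,(ASV26,((ASV20,ASV15),ASV36))),(ASV3,(ASV49,(ASV17,ASV8)))).
From ASV17 up to that node: 4 branches. From ASV15 up to the same node: 5 branches. Total: 4 + 5 = 9.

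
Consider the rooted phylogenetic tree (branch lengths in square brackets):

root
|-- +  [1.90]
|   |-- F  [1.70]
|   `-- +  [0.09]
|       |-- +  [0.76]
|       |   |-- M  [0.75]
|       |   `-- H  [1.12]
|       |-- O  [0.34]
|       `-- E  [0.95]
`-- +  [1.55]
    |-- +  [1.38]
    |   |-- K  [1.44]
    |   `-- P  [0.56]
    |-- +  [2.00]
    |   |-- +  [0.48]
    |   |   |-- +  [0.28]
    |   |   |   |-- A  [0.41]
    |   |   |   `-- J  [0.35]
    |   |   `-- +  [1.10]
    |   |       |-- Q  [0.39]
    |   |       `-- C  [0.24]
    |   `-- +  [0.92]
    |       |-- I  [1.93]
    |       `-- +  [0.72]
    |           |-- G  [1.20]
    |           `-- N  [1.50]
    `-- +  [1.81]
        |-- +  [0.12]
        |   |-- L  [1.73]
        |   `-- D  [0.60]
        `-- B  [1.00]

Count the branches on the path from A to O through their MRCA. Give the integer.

8

The MRCA of A and O is the root of the tree.
From A up to that node: 5 branches. From O up to the same node: 3 branches. Total: 5 + 3 = 8.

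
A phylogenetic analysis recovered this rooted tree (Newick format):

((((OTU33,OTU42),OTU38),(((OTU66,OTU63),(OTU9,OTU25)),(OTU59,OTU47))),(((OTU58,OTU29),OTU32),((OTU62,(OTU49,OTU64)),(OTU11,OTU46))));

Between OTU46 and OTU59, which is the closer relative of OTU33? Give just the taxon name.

The MRCA of OTU33 and OTU59 subtends (((OTU33,OTU42),OTU38),(((OTU66,OTU63),(OTU9,OTU25)),(OTU59,OTU47))) (9 taxa).
The MRCA of OTU33 and OTU46 is the root, subtending the entire tree (17 taxa).
The first is nested inside the second, so OTU33 shares a more recent common ancestor with OTU59.

OTU59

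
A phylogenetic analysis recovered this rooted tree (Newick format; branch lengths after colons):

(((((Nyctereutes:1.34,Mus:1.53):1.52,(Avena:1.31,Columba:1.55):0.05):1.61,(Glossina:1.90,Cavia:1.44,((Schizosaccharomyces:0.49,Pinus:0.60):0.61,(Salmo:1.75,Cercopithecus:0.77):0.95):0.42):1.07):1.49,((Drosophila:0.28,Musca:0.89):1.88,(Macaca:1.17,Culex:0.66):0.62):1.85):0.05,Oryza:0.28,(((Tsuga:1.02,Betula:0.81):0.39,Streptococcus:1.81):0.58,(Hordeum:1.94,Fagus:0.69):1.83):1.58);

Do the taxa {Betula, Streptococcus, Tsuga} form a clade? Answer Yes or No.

Yes

The most recent common ancestor of these taxa subtends ((Tsuga,Betula),Streptococcus).
That clade has exactly 3 tips — every listed taxon and nothing else — so the group is monophyletic.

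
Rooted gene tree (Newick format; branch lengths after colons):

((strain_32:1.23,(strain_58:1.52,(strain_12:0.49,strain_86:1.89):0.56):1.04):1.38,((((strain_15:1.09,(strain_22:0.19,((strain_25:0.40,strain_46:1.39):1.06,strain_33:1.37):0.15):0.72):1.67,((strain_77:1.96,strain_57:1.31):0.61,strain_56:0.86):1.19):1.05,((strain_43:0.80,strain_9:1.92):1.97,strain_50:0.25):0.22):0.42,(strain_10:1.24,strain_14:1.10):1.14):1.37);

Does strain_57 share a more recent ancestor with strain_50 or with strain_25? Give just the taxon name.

The MRCA of strain_57 and strain_25 subtends ((strain_15,(strain_22,((strain_25,strain_46),strain_33))),((strain_77,strain_57),strain_56)) (8 taxa).
The MRCA of strain_57 and strain_50 subtends (((strain_15,(strain_22,((strain_25,strain_46),strain_33))),((strain_77,strain_57),strain_56)),((strain_43,strain_9),strain_50)) (11 taxa).
The first is nested inside the second, so strain_57 shares a more recent common ancestor with strain_25.

strain_25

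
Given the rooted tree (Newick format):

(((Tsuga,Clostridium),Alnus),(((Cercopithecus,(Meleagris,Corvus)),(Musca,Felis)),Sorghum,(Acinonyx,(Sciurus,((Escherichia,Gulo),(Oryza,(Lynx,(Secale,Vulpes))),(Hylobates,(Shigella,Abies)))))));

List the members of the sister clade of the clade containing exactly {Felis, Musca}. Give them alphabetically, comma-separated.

The clade containing exactly {Felis, Musca} attaches to the tree at the node subtending ((Cercopithecus,(Meleagris,Corvus)),(Musca,Felis)).
The other lineage descending from that same node — the sister group — is (Cercopithecus,(Meleagris,Corvus)); its 3 tips in alphabetical order are the answer.

Cercopithecus, Corvus, Meleagris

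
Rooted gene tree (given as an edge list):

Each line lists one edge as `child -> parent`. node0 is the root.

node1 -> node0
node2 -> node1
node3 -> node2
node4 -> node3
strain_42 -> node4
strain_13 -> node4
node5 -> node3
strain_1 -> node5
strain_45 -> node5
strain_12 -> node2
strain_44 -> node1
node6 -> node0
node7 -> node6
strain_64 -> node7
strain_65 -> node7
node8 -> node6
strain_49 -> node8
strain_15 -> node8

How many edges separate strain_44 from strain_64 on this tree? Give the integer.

The MRCA of strain_44 and strain_64 is the root of the tree.
From strain_44 up to that node: 2 branches. From strain_64 up to the same node: 3 branches. Total: 2 + 3 = 5.

5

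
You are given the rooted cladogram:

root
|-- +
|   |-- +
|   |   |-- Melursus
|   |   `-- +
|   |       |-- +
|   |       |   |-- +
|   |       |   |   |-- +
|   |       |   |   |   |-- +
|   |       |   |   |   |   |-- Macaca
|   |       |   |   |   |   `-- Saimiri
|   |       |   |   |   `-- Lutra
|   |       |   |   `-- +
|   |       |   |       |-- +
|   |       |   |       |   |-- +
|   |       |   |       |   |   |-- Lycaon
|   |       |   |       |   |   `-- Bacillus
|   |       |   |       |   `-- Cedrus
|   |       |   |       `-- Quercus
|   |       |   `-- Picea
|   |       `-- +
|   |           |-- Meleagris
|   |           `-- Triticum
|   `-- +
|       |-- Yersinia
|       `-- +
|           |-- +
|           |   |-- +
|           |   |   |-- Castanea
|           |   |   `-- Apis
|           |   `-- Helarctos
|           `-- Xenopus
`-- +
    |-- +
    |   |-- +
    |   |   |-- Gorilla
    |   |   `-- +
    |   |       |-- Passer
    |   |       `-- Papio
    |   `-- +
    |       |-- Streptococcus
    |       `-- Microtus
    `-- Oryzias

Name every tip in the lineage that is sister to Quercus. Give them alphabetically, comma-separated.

Bacillus, Cedrus, Lycaon

Quercus attaches to the tree at the node subtending (((Lycaon,Bacillus),Cedrus),Quercus).
The other lineage descending from that same node — the sister group — is ((Lycaon,Bacillus),Cedrus); its 3 tips in alphabetical order are the answer.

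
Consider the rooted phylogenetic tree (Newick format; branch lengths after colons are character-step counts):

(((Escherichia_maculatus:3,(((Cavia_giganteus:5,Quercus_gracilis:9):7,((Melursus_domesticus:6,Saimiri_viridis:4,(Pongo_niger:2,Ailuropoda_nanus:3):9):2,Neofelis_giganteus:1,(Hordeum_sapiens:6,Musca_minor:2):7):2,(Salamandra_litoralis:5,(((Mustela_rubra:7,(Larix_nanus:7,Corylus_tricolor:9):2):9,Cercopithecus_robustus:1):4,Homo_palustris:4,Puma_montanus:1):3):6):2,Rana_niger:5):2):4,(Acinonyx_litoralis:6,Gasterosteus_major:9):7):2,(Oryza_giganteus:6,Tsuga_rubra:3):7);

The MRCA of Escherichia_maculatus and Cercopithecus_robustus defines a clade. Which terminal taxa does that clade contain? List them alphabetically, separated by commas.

Ailuropoda_nanus, Cavia_giganteus, Cercopithecus_robustus, Corylus_tricolor, Escherichia_maculatus, Homo_palustris, Hordeum_sapiens, Larix_nanus, Melursus_domesticus, Musca_minor, Mustela_rubra, Neofelis_giganteus, Pongo_niger, Puma_montanus, Quercus_gracilis, Rana_niger, Saimiri_viridis, Salamandra_litoralis

Tracing Escherichia_maculatus: it sits inside (Escherichia_maculatus,(((Cavia_giganteus,Quercus_gracilis),((Melursus_domesticus,Saimiri_viridis,(Pongo_niger,Ailuropoda_nanus)),Neofelis_giganteus,(Hordeum_sapiens,Musca_minor)),(Salamandra_litoralis,(((Mustela_rubra,(Larix_nanus,Corylus_tricolor)),Cercopithecus_robustus),Homo_palustris,Puma_montanus))),Rana_niger)).
Tracing Cercopithecus_robustus: it sits inside ((Mustela_rubra,(Larix_nanus,Corylus_tricolor)),Cercopithecus_robustus).
The smallest clade enclosing both is (Escherichia_maculatus,(((Cavia_giganteus,Quercus_gracilis),((Melursus_domesticus,Saimiri_viridis,(Pongo_niger,Ailuropoda_nanus)),Neofelis_giganteus,(Hordeum_sapiens,Musca_minor)),(Salamandra_litoralis,(((Mustela_rubra,(Larix_nanus,Corylus_tricolor)),Cercopithecus_robustus),Homo_palustris,Puma_montanus))),Rana_niger)); the answer is its 18 terminal taxa in alphabetical order.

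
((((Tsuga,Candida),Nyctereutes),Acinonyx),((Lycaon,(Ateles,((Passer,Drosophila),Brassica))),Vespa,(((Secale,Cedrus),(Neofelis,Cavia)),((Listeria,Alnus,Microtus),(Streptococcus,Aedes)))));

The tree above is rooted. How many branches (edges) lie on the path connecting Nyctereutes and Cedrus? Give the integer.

The MRCA of Nyctereutes and Cedrus is the root of the tree.
From Nyctereutes up to that node: 3 branches. From Cedrus up to the same node: 5 branches. Total: 3 + 5 = 8.

8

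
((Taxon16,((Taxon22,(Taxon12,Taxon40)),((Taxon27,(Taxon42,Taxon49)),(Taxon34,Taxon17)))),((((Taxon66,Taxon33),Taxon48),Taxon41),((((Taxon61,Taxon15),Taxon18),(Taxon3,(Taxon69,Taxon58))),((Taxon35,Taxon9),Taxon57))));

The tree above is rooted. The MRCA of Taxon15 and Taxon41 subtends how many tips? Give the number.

The MRCA of Taxon15 and Taxon41 is the node subtending ((((Taxon66,Taxon33),Taxon48),Taxon41),((((Taxon61,Taxon15),Taxon18),(Taxon3,(Taxon69,Taxon58))),((Taxon35,Taxon9),Taxon57))).
That clade contains 13 terminal taxa: Taxon15, Taxon18, Taxon3, Taxon33, Taxon35, Taxon41, Taxon48, Taxon57, Taxon58, Taxon61, Taxon66, Taxon69, Taxon9.

13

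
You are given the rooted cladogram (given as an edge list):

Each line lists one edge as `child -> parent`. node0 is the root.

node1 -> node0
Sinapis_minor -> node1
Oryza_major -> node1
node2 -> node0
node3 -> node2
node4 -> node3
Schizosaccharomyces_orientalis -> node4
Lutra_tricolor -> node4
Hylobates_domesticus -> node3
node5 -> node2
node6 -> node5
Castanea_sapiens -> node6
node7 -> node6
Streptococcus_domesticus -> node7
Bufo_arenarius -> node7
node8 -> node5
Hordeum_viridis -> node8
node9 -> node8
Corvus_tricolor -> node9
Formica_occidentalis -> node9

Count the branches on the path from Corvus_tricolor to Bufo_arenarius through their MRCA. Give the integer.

6

The MRCA of Corvus_tricolor and Bufo_arenarius is the node subtending ((Castanea_sapiens,(Streptococcus_domesticus,Bufo_arenarius)),(Hordeum_viridis,(Corvus_tricolor,Formica_occidentalis))).
From Corvus_tricolor up to that node: 3 branches. From Bufo_arenarius up to the same node: 3 branches. Total: 3 + 3 = 6.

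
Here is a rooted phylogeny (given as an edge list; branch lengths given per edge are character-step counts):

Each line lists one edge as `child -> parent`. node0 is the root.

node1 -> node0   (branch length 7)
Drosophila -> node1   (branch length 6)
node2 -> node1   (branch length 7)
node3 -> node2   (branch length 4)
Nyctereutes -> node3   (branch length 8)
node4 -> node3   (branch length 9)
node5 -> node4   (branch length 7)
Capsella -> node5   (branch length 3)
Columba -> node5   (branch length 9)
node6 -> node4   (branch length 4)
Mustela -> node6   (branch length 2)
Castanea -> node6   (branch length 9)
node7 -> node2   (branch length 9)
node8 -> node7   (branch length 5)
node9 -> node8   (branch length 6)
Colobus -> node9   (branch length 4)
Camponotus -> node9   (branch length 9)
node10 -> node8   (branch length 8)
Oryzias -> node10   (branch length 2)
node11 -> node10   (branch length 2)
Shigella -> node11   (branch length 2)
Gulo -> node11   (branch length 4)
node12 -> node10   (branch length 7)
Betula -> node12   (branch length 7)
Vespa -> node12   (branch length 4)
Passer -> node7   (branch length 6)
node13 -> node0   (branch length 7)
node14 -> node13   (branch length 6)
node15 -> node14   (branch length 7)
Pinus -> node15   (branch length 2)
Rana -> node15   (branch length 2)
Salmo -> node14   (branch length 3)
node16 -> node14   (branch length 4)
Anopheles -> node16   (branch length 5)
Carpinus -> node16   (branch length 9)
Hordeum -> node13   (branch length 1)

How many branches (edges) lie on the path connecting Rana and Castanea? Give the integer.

10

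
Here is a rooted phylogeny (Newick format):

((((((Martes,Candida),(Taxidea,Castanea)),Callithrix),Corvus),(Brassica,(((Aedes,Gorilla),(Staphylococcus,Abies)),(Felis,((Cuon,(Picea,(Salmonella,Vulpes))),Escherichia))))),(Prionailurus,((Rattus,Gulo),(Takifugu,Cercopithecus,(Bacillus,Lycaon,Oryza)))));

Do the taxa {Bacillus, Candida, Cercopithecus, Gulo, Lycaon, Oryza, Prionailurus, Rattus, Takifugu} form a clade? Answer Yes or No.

No

The MRCA of the listed taxa is the root, so the smallest clade containing them is the whole tree.
That clade also contains Abies, Aedes, Brassica, Callithrix, Castanea, Corvus, Cuon, Escherichia, Felis, Gorilla, Martes, Picea, Salmonella, Staphylococcus, Taxidea, Vulpes, which are not in the proposed group, so the group is not monophyletic.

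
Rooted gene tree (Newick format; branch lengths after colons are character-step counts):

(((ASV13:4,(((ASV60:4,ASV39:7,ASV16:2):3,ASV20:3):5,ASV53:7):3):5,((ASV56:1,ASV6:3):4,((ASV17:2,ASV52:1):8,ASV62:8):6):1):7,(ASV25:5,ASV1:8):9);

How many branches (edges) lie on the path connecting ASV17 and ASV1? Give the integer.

The MRCA of ASV17 and ASV1 is the root of the tree.
From ASV17 up to that node: 5 branches. From ASV1 up to the same node: 2 branches. Total: 5 + 2 = 7.

7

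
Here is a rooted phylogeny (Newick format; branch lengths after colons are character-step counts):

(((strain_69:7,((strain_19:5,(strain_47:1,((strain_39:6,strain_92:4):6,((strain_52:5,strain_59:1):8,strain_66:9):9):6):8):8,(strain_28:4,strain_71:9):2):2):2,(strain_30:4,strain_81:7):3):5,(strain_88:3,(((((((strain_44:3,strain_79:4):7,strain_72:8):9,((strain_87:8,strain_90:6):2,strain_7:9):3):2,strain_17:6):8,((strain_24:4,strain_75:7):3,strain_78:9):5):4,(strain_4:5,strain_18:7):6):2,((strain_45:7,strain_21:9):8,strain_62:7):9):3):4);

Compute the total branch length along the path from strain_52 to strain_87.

89

The path runs strain_52 → … → MRCA → … → strain_87; the MRCA is the root of the tree.
Branch lengths along that path: 5 + 8 + 9 + 6 + 8 + 8 + 2 + 2 + 5 + 4 + 3 + 2 + 4 + 8 + 2 + 3 + 2 + 8 = 89.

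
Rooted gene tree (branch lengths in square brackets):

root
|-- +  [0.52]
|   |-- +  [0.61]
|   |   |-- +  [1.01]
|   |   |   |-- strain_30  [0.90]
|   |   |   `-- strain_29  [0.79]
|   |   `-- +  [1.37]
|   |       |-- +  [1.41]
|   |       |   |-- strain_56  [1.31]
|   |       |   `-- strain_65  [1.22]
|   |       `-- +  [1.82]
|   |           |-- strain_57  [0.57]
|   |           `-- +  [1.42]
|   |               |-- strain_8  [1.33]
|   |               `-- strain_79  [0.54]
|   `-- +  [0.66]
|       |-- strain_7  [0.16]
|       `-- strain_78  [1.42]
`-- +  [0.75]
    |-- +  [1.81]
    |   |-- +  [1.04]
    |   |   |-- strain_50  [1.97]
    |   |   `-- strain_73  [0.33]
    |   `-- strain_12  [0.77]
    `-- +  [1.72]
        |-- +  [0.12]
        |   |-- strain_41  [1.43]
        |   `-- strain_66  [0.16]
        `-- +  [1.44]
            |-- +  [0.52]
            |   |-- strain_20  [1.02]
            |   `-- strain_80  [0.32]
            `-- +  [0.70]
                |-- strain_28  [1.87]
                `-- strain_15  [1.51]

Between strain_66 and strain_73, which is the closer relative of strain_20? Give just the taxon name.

strain_66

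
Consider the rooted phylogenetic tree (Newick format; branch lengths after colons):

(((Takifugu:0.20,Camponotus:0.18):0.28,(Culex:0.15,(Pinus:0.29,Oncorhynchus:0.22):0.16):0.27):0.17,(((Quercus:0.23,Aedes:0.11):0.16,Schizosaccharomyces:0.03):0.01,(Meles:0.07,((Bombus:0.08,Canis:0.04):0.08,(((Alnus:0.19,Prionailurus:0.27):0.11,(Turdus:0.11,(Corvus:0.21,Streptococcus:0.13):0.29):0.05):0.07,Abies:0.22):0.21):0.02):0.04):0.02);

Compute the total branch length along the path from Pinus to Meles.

1.02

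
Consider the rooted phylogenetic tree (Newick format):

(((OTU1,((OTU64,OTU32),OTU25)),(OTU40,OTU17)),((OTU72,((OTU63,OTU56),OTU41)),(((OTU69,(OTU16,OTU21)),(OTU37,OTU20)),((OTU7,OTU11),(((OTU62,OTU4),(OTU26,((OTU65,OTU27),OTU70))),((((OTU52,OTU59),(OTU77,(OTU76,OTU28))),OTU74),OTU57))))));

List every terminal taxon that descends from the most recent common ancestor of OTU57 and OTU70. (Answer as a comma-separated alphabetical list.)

Tracing OTU57: it sits inside ((((OTU52,OTU59),(OTU77,(OTU76,OTU28))),OTU74),OTU57).
Tracing OTU70: it sits inside ((OTU65,OTU27),OTU70).
The smallest clade enclosing both is (((OTU62,OTU4),(OTU26,((OTU65,OTU27),OTU70))),((((OTU52,OTU59),(OTU77,(OTU76,OTU28))),OTU74),OTU57)); the answer is its 13 terminal taxa in alphabetical order.

OTU26, OTU27, OTU28, OTU4, OTU52, OTU57, OTU59, OTU62, OTU65, OTU70, OTU74, OTU76, OTU77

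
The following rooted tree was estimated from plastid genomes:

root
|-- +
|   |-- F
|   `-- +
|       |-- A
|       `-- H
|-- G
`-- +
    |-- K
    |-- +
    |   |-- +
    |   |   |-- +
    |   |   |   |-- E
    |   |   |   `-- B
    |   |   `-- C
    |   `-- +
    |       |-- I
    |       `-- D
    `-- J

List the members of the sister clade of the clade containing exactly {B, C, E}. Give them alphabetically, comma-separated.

The clade containing exactly {B, C, E} attaches to the tree at the node subtending (((E,B),C),(I,D)).
The other lineage descending from that same node — the sister group — is (I,D); its 2 tips in alphabetical order are the answer.

D, I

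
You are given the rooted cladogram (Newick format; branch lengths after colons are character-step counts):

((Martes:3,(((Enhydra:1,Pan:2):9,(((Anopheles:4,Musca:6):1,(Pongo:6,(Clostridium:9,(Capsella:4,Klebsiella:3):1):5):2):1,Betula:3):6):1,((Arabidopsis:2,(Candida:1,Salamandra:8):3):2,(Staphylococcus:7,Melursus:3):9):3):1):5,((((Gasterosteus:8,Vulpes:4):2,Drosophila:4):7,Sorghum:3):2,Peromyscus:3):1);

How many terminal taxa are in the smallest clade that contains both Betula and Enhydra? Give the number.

The MRCA of Betula and Enhydra is the node subtending ((Enhydra,Pan),(((Anopheles,Musca),(Pongo,(Clostridium,(Capsella,Klebsiella)))),Betula)).
That clade contains 9 terminal taxa: Anopheles, Betula, Capsella, Clostridium, Enhydra, Klebsiella, Musca, Pan, Pongo.

9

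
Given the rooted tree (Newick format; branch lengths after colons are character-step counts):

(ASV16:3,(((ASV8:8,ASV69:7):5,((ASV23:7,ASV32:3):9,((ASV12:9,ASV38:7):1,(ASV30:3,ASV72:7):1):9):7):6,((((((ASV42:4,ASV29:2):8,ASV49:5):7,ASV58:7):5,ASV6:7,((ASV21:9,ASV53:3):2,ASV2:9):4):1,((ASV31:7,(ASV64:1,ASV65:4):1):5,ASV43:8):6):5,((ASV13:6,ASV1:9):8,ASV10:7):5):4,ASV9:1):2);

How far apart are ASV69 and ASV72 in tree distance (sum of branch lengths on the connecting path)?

The path runs ASV69 → … → MRCA → … → ASV72; the MRCA is the node subtending ((ASV8,ASV69),((ASV23,ASV32),((ASV12,ASV38),(ASV30,ASV72)))).
Branch lengths along that path: 7 + 5 + 7 + 9 + 1 + 7 = 36.

36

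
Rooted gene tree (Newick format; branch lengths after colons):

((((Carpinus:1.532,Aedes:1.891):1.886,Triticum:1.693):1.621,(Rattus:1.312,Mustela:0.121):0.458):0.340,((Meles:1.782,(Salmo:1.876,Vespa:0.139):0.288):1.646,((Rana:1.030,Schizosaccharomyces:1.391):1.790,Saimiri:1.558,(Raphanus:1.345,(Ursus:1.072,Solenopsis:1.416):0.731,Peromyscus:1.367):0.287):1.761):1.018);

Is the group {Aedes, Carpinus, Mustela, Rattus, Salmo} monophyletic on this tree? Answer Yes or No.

No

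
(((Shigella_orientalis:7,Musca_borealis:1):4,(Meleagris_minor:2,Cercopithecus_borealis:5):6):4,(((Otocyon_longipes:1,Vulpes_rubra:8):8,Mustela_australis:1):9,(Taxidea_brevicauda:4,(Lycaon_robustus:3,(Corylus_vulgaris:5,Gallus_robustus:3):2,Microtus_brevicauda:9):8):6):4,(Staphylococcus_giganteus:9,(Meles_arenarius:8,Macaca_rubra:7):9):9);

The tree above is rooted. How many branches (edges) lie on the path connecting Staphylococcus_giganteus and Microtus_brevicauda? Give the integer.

The MRCA of Staphylococcus_giganteus and Microtus_brevicauda is the root of the tree.
From Staphylococcus_giganteus up to that node: 2 branches. From Microtus_brevicauda up to the same node: 4 branches. Total: 2 + 4 = 6.

6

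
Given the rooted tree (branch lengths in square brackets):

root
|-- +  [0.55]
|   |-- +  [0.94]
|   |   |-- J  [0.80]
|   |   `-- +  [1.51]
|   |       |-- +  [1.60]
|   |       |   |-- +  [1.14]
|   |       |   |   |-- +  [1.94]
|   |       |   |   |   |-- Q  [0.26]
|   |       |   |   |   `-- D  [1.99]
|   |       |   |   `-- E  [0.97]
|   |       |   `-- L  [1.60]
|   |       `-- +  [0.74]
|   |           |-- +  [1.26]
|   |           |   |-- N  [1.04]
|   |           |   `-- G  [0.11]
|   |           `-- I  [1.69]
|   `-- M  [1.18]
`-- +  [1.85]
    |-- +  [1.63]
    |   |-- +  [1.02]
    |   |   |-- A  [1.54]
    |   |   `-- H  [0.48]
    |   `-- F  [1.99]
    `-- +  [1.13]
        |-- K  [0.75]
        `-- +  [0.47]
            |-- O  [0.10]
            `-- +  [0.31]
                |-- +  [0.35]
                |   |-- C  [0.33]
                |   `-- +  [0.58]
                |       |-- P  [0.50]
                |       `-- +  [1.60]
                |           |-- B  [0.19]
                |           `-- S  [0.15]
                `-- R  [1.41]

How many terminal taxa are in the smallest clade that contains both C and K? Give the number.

7

The MRCA of C and K is the node subtending (K,(O,((C,(P,(B,S))),R))).
That clade contains 7 terminal taxa: B, C, K, O, P, R, S.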